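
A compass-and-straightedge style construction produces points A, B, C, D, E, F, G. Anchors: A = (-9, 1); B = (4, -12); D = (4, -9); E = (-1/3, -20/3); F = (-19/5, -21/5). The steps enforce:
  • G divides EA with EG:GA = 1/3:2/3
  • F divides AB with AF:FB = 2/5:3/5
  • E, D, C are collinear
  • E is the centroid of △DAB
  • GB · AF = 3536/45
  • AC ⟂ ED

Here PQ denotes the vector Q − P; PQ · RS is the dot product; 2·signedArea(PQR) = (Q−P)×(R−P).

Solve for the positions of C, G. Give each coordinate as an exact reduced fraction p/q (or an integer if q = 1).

C = (-2235/218, -289/218)
G = (-29/9, -37/9)

1. C_x = -2235/218  [E, D, C are collinear ∩ AC ⟂ ED]
2. C_y = -289/218  [E, D, C are collinear ∩ AC ⟂ ED]
   → C = (-2235/218, -289/218)
3. G_x = -29/9  [G divides EA with EG:GA = 1/3:2/3]
4. G_y = -37/9  [G divides EA with EG:GA = 1/3:2/3]
   → G = (-29/9, -37/9)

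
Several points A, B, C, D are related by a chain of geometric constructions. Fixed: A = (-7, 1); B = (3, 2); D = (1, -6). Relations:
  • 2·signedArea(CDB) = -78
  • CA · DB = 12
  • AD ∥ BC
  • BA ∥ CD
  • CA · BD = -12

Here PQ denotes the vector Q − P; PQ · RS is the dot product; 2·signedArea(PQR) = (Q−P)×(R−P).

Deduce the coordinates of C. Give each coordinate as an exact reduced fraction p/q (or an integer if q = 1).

C = (11, -5)

1. C_x = 11  [BA ∥ CD ∩ AD ∥ BC]
2. C_y = -5  [BA ∥ CD ∩ AD ∥ BC]
   → C = (11, -5)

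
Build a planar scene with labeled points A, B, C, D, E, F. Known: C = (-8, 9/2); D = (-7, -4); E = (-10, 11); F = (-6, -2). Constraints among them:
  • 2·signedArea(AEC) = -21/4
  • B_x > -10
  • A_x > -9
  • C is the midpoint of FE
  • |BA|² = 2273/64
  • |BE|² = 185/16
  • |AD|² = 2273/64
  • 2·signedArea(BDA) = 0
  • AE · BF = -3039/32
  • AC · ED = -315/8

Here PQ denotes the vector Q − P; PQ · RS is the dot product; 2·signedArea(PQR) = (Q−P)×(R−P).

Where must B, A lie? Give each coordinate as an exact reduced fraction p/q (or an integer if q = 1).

A = (-8, 15/8)
B = (-9, 31/4)

1. A_x = -8  [AC · ED = -315/8 ∩ 2·signedArea(AEC) = -21/4]
2. A_y = 15/8  [AC · ED = -315/8 ∩ 2·signedArea(AEC) = -21/4]
   → A = (-8, 15/8)
3. B_x = -9  [2·signedArea(BDA) = 0 ∩ AE · BF = -3039/32]
4. B_y = 31/4  [2·signedArea(BDA) = 0 ∩ AE · BF = -3039/32]
   → B = (-9, 31/4)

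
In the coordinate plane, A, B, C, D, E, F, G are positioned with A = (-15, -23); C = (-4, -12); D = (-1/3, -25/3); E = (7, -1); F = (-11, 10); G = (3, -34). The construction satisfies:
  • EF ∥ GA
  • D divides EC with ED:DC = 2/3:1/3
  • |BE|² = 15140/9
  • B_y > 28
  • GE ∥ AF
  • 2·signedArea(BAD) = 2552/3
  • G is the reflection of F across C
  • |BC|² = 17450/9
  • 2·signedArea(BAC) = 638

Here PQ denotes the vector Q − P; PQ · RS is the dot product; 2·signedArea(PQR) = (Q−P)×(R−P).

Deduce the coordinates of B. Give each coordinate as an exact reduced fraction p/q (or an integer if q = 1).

B = (-65/3, 85/3)

1. B_x = -65/3  [line -11·x + 11·y + -550 = 0 ∩ |BE|² = 15140/9]
2. B_y = 85/3  [line -11·x + 11·y + -550 = 0 ∩ |BE|² = 15140/9]
   → B = (-65/3, 85/3)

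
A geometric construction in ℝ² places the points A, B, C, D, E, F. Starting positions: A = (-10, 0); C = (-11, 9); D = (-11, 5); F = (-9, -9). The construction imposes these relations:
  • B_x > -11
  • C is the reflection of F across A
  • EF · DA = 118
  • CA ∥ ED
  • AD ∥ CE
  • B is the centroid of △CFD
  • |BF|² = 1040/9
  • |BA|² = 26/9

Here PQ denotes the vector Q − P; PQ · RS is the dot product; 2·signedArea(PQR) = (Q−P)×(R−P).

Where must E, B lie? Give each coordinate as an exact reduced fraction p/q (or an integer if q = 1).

B = (-31/3, 5/3)
E = (-12, 14)

1. E_x = -12  [CA ∥ ED ∩ AD ∥ CE]
2. E_y = 14  [CA ∥ ED ∩ AD ∥ CE]
   → E = (-12, 14)
3. B_x = -31/3  [B is the centroid of △CFD]
4. B_y = 5/3  [B is the centroid of △CFD]
   → B = (-31/3, 5/3)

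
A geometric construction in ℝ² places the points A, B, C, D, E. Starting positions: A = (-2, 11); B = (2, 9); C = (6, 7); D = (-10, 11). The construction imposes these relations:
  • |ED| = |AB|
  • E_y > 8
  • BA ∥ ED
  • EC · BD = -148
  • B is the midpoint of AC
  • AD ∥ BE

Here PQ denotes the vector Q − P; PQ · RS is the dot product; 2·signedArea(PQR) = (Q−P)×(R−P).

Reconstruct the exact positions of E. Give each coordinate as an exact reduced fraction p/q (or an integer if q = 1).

E = (-6, 9)

1. E_x = -6  [BA ∥ ED ∩ AD ∥ BE]
2. E_y = 9  [BA ∥ ED ∩ AD ∥ BE]
   → E = (-6, 9)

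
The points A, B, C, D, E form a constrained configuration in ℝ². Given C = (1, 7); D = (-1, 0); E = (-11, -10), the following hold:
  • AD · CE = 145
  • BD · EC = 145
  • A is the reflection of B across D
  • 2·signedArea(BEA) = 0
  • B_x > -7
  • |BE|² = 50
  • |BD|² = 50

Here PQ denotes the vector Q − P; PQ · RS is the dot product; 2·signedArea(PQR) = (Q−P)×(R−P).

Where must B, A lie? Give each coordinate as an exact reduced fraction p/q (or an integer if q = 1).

A = (4, 5)
B = (-6, -5)

1. B_x = -6  [line -12·x + -17·y + -157 = 0 ∩ |BE|² = 50]
2. B_y = -5  [line -12·x + -17·y + -157 = 0 ∩ |BE|² = 50]
   → B = (-6, -5)
3. A_x = 4  [2·signedArea(BEA) = 0 ∩ A is the reflection of B across D]
4. A_y = 5  [2·signedArea(BEA) = 0 ∩ A is the reflection of B across D]
   → A = (4, 5)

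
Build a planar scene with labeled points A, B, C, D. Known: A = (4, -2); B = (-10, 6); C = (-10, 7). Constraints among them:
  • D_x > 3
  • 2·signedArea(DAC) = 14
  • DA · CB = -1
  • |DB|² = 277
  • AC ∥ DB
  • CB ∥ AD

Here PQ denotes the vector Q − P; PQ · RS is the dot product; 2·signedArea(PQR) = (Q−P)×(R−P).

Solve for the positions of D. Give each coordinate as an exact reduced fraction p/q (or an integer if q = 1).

1. D_x = 4  [AC ∥ DB ∩ CB ∥ AD]
2. D_y = -3  [AC ∥ DB ∩ CB ∥ AD]
   → D = (4, -3)

D = (4, -3)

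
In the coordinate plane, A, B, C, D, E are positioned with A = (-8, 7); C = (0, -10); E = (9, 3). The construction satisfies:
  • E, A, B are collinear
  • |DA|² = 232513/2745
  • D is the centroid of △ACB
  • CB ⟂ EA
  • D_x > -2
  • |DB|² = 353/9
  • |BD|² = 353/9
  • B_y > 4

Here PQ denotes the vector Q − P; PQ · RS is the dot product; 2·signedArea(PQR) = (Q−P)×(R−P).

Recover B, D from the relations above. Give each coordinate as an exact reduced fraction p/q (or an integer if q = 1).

1. B_x = 1028/305  [E, A, B are collinear ∩ CB ⟂ EA]
2. B_y = 1319/305  [E, A, B are collinear ∩ CB ⟂ EA]
   → B = (1028/305, 1319/305)
3. D_x = -1412/915  [D is the centroid of △ACB]
4. D_y = 404/915  [D is the centroid of △ACB]
   → D = (-1412/915, 404/915)

B = (1028/305, 1319/305)
D = (-1412/915, 404/915)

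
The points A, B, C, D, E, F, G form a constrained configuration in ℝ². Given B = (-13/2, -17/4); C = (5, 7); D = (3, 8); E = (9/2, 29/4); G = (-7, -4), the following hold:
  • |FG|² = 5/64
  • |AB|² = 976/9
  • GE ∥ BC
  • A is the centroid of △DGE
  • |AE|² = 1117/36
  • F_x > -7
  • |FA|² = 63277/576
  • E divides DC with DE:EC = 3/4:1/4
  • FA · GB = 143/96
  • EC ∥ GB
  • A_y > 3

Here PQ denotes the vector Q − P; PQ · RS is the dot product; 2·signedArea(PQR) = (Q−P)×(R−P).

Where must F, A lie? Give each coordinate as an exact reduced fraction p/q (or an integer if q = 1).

A = (1/6, 15/4)
F = (-27/4, -33/8)

1. A_x = 1/6  [A is the centroid of △DGE]
2. A_y = 15/4  [A is the centroid of △DGE]
   → A = (1/6, 15/4)
3. F_x = -27/4  [line -1/2·x + 1/4·y + -75/32 = 0 ∩ |FG|² = 5/64]
4. F_y = -33/8  [line -1/2·x + 1/4·y + -75/32 = 0 ∩ |FG|² = 5/64]
   → F = (-27/4, -33/8)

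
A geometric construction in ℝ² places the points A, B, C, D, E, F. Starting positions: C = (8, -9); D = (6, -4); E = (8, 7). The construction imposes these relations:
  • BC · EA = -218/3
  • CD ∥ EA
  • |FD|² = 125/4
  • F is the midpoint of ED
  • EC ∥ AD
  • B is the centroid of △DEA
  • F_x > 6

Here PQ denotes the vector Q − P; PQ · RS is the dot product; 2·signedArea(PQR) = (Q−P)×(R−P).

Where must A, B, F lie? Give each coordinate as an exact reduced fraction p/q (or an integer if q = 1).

A = (6, 12)
B = (20/3, 5)
F = (7, 3/2)

1. A_x = 6  [EC ∥ AD ∩ CD ∥ EA]
2. A_y = 12  [EC ∥ AD ∩ CD ∥ EA]
   → A = (6, 12)
3. B_x = 20/3  [B is the centroid of △DEA]
4. B_y = 5  [B is the centroid of △DEA]
   → B = (20/3, 5)
5. F_x = 7  [F is the midpoint of ED]
6. F_y = 3/2  [F is the midpoint of ED]
   → F = (7, 3/2)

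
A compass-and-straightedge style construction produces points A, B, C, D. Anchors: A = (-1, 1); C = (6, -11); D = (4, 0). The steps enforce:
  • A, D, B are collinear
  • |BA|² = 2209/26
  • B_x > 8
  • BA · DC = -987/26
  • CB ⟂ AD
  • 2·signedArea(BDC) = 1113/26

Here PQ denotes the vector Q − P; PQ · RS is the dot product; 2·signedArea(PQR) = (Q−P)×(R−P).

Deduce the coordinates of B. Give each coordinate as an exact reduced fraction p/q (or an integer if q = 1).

1. B_x = 209/26  [A, D, B are collinear ∩ CB ⟂ AD]
2. B_y = -21/26  [A, D, B are collinear ∩ CB ⟂ AD]
   → B = (209/26, -21/26)

B = (209/26, -21/26)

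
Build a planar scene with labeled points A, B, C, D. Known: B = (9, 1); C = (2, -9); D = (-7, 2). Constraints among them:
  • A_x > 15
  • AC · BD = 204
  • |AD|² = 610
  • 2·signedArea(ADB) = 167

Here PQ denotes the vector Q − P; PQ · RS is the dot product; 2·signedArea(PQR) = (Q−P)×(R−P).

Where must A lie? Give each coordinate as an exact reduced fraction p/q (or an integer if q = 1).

A = (16, 11)

1. A_x = 16  [2·signedArea(ADB) = 167 ∩ AC · BD = 204]
2. A_y = 11  [2·signedArea(ADB) = 167 ∩ AC · BD = 204]
   → A = (16, 11)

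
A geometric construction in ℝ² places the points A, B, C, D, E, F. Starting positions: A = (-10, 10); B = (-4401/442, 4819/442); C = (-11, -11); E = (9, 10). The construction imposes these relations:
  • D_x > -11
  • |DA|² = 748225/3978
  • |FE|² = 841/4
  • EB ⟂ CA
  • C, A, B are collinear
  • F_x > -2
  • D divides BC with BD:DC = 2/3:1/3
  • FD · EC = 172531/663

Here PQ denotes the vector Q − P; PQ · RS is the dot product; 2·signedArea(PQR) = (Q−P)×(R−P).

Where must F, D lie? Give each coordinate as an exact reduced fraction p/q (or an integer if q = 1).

D = (-14125/1326, -1635/442)
F = (-1, -1/2)

1. D_x = -14125/1326  [D divides BC with BD:DC = 2/3:1/3]
2. D_y = -1635/442  [D divides BC with BD:DC = 2/3:1/3]
   → D = (-14125/1326, -1635/442)
3. F_x = -1  [line 20·x + 21·y + 61/2 = 0 ∩ |FE|² = 841/4]
4. F_y = -1/2  [line 20·x + 21·y + 61/2 = 0 ∩ |FE|² = 841/4]
   → F = (-1, -1/2)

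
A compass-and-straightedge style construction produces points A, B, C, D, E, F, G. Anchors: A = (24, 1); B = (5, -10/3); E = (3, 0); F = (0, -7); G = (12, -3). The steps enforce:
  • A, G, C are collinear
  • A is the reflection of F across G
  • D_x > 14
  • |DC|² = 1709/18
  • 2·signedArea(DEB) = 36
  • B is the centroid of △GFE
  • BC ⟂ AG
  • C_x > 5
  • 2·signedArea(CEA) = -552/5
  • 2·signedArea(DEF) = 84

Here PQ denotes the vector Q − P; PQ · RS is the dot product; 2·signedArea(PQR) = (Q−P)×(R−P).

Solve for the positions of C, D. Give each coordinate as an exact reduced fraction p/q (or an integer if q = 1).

C = (28/5, -77/15)
D = (29/2, -7/6)

1. C_x = 28/5  [A, G, C are collinear ∩ BC ⟂ AG]
2. C_y = -77/15  [A, G, C are collinear ∩ BC ⟂ AG]
   → C = (28/5, -77/15)
3. D_x = 29/2  [2·signedArea(DEB) = 36 ∩ 2·signedArea(DEF) = 84]
4. D_y = -7/6  [2·signedArea(DEB) = 36 ∩ 2·signedArea(DEF) = 84]
   → D = (29/2, -7/6)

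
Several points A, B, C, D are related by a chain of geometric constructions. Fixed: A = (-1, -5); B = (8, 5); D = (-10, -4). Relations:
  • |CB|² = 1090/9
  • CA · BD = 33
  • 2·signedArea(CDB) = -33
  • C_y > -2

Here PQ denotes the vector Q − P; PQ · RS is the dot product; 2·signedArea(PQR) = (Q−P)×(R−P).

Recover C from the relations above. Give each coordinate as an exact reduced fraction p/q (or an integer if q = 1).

C = (-1, -4/3)

1. C_x = -1  [CA · BD = 33 ∩ 2·signedArea(CDB) = -33]
2. C_y = -4/3  [CA · BD = 33 ∩ 2·signedArea(CDB) = -33]
   → C = (-1, -4/3)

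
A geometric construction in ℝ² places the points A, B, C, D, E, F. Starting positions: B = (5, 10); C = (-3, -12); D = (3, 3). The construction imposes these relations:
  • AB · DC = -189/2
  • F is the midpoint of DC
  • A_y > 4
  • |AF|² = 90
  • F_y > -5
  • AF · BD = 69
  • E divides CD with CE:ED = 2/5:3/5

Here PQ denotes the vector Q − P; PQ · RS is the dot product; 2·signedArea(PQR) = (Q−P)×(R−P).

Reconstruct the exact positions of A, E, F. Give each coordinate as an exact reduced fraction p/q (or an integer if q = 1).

A = (3, 9/2)
E = (-3/5, -6)
F = (0, -9/2)

1. E_x = -3/5  [E divides CD with CE:ED = 2/5:3/5]
2. E_y = -6  [E divides CD with CE:ED = 2/5:3/5]
   → E = (-3/5, -6)
3. F_x = 0  [F is the midpoint of DC]
4. F_y = -9/2  [F is the midpoint of DC]
   → F = (0, -9/2)
5. A_x = 3  [AF · BD = 69 ∩ AB · DC = -189/2]
6. A_y = 9/2  [AF · BD = 69 ∩ AB · DC = -189/2]
   → A = (3, 9/2)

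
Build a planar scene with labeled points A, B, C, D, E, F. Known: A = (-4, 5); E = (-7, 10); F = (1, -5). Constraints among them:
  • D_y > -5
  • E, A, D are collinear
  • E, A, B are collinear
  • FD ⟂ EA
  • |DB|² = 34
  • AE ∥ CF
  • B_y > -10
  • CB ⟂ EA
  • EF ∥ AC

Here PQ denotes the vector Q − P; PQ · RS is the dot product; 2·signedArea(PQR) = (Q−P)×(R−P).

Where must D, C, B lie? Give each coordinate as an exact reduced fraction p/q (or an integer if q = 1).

1. D_x = 59/34  [E, A, D are collinear ∩ FD ⟂ EA]
2. D_y = -155/34  [E, A, D are collinear ∩ FD ⟂ EA]
   → D = (59/34, -155/34)
3. C_x = 4  [AE ∥ CF ∩ EF ∥ AC]
4. C_y = -10  [AE ∥ CF ∩ EF ∥ AC]
   → C = (4, -10)
5. B_x = 161/34  [E, A, B are collinear ∩ CB ⟂ EA]
6. B_y = -325/34  [E, A, B are collinear ∩ CB ⟂ EA]
   → B = (161/34, -325/34)

B = (161/34, -325/34)
C = (4, -10)
D = (59/34, -155/34)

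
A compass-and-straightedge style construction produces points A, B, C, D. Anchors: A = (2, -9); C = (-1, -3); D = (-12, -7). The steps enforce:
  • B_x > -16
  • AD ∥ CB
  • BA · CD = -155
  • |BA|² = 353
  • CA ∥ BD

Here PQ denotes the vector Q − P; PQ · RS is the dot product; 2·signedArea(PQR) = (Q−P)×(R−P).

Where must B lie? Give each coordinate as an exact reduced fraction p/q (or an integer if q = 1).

B = (-15, -1)

1. B_x = -15  [CA ∥ BD ∩ AD ∥ CB]
2. B_y = -1  [CA ∥ BD ∩ AD ∥ CB]
   → B = (-15, -1)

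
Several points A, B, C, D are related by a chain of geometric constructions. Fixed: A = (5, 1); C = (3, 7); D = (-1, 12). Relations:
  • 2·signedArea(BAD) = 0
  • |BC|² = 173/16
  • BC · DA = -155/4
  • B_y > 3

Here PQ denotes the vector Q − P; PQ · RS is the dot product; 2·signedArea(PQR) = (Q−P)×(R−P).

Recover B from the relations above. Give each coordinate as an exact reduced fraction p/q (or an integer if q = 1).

B = (7/2, 15/4)

1. B_x = 7/2  [2·signedArea(BAD) = 0 ∩ BC · DA = -155/4]
2. B_y = 15/4  [2·signedArea(BAD) = 0 ∩ BC · DA = -155/4]
   → B = (7/2, 15/4)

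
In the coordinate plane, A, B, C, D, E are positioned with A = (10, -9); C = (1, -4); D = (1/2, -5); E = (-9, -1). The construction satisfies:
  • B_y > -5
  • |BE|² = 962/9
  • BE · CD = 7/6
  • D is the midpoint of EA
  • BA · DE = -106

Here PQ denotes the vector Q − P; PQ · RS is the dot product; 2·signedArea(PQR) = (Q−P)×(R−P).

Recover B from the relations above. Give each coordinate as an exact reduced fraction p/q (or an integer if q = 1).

B = (2/3, -14/3)

1. B_x = 2/3  [BE · CD = 7/6 ∩ BA · DE = -106]
2. B_y = -14/3  [BE · CD = 7/6 ∩ BA · DE = -106]
   → B = (2/3, -14/3)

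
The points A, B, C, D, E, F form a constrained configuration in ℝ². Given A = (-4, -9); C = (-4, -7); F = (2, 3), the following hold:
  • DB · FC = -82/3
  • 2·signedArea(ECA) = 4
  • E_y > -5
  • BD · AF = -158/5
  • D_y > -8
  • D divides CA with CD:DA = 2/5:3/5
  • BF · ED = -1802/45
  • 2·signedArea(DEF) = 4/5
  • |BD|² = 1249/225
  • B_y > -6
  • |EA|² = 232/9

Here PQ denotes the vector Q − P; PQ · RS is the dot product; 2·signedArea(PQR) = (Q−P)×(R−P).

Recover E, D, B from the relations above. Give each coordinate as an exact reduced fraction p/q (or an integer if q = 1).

1. E_x = -2  [2·signedArea(ECA) = 4]
2. E_y = -13/3  [|EA|² = 232/9]
   → E = (-2, -13/3)
3. D_x = -4  [D divides CA with CD:DA = 2/5:3/5]
4. D_y = -39/5  [D divides CA with CD:DA = 2/5:3/5]
   → D = (-4, -39/5)
5. B_x = -3  [BF · ED = -1802/45 ∩ BD · AF = -158/5]
6. B_y = -17/3  [BF · ED = -1802/45 ∩ BD · AF = -158/5]
   → B = (-3, -17/3)

B = (-3, -17/3)
D = (-4, -39/5)
E = (-2, -13/3)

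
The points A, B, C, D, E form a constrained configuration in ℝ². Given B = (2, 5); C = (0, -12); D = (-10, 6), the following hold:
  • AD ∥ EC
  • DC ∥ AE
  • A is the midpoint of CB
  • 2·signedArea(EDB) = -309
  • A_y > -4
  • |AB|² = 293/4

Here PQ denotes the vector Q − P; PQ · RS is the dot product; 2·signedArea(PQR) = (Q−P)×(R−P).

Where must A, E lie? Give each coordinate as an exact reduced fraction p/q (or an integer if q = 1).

1. A_x = 1  [A is the midpoint of CB]
2. A_y = -7/2  [A is the midpoint of CB]
   → A = (1, -7/2)
3. E_x = 11  [AD ∥ EC ∩ DC ∥ AE]
4. E_y = -43/2  [AD ∥ EC ∩ DC ∥ AE]
   → E = (11, -43/2)

A = (1, -7/2)
E = (11, -43/2)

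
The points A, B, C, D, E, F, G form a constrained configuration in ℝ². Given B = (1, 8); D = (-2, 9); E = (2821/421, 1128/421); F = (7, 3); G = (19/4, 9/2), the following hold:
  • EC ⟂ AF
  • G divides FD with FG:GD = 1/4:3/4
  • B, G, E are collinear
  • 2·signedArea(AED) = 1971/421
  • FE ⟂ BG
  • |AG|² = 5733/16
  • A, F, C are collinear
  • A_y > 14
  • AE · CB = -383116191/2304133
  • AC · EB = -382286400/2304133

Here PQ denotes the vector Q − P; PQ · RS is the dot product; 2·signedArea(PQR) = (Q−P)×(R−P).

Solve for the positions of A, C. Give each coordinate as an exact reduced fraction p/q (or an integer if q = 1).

A = (-11, 15)
C = (37987/5473, 16635/5473)

1. A_x = -11  [line -2661/421·x + -3663/421·y + 25674/421 = 0 ∩ |AG|² = 5733/16]
2. A_y = 15  [line -2661/421·x + -3663/421·y + 25674/421 = 0 ∩ |AG|² = 5733/16]
   → A = (-11, 15)
3. C_x = 37987/5473  [A, F, C are collinear ∩ EC ⟂ AF]
4. C_y = 16635/5473  [A, F, C are collinear ∩ EC ⟂ AF]
   → C = (37987/5473, 16635/5473)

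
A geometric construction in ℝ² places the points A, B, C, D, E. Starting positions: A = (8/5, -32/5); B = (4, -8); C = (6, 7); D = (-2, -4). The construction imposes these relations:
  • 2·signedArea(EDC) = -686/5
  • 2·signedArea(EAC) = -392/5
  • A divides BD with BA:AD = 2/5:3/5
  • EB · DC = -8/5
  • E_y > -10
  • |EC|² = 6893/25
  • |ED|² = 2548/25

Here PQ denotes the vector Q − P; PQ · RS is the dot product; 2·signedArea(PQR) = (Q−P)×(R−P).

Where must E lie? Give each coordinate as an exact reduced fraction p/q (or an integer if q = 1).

E = (32/5, -48/5)

1. E_x = 32/5  [2·signedArea(EAC) = -392/5 ∩ 2·signedArea(EDC) = -686/5]
2. E_y = -48/5  [2·signedArea(EAC) = -392/5 ∩ 2·signedArea(EDC) = -686/5]
   → E = (32/5, -48/5)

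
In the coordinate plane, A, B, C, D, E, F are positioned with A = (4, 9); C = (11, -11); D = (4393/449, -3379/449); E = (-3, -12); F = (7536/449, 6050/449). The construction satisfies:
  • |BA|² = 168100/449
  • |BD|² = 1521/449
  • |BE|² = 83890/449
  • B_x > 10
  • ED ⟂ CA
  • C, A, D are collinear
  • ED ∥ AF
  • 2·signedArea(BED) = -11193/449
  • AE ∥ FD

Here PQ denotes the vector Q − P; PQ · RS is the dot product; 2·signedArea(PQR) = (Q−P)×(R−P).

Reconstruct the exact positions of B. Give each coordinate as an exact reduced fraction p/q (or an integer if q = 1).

1. B_x = 4666/449  [line -2009/449·x + 5740/449·y + 74046/449 = 0 ∩ |BE|² = 83890/449]
2. B_y = -4159/449  [line -2009/449·x + 5740/449·y + 74046/449 = 0 ∩ |BE|² = 83890/449]
   → B = (4666/449, -4159/449)

B = (4666/449, -4159/449)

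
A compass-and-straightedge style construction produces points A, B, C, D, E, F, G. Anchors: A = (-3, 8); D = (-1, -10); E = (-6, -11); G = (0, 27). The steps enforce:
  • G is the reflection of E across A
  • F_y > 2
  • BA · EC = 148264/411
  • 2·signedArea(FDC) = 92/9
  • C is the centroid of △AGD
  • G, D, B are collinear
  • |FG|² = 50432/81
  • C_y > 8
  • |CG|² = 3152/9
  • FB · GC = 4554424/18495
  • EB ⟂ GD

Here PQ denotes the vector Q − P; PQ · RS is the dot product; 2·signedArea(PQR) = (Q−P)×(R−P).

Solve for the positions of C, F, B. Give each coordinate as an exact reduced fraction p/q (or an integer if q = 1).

1. C_x = -4/3  [C is the centroid of △AGD]
2. C_y = 25/3  [C is the centroid of △AGD]
   → C = (-4/3, 25/3)
3. B_x = -706/685  [G, D, B are collinear ∩ EB ⟂ GD]
4. B_y = -7627/685  [G, D, B are collinear ∩ EB ⟂ GD]
   → B = (-706/685, -7627/685)
5. F_x = -16/9  [FB · GC = 4554424/18495 ∩ 2·signedArea(FDC) = 92/9]
6. F_y = 19/9  [FB · GC = 4554424/18495 ∩ 2·signedArea(FDC) = 92/9]
   → F = (-16/9, 19/9)

B = (-706/685, -7627/685)
C = (-4/3, 25/3)
F = (-16/9, 19/9)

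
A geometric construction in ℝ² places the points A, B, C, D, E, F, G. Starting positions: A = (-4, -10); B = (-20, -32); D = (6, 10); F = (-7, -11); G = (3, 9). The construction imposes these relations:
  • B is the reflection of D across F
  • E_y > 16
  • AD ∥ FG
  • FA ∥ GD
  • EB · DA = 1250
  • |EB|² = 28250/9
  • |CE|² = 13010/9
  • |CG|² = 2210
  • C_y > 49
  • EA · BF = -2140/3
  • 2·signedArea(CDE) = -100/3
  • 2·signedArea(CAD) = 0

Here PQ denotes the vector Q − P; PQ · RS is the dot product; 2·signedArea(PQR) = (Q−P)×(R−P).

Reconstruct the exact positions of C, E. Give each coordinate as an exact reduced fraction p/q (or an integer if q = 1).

C = (26, 50)
E = (25/3, 49/3)

1. C_x = 26  [line -20·x + 10·y + 20 = 0 ∩ |CG|² = 2210]
2. C_y = 50  [line -20·x + 10·y + 20 = 0 ∩ |CG|² = 2210]
   → C = (26, 50)
3. E_x = 25/3  [EB · DA = 1250 ∩ EA · BF = -2140/3]
4. E_y = 49/3  [EB · DA = 1250 ∩ EA · BF = -2140/3]
   → E = (25/3, 49/3)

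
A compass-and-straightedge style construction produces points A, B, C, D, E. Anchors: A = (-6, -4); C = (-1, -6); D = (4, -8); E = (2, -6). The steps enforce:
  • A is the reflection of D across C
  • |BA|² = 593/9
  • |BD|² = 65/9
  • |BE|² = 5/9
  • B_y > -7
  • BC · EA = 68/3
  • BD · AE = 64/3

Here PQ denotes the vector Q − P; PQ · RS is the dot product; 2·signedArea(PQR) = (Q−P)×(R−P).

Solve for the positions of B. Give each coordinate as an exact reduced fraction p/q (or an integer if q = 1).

B = (5/3, -20/3)

1. B_x = 5/3  [line -8·x + 2·y + 80/3 = 0 ∩ |BD|² = 65/9]
2. B_y = -20/3  [line -8·x + 2·y + 80/3 = 0 ∩ |BD|² = 65/9]
   → B = (5/3, -20/3)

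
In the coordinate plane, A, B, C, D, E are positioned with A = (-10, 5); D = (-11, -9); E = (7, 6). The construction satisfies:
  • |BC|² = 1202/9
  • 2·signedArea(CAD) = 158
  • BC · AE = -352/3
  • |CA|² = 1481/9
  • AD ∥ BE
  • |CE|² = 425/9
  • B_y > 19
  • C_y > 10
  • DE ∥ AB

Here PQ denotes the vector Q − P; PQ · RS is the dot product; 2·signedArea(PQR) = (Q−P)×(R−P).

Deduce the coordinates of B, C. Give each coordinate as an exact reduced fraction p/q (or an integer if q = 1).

1. B_x = 8  [AD ∥ BE ∩ DE ∥ AB]
2. B_y = 20  [AD ∥ BE ∩ DE ∥ AB]
   → B = (8, 20)
3. C_x = 5/3  [2·signedArea(CAD) = 158 ∩ BC · AE = -352/3]
4. C_y = 31/3  [2·signedArea(CAD) = 158 ∩ BC · AE = -352/3]
   → C = (5/3, 31/3)

B = (8, 20)
C = (5/3, 31/3)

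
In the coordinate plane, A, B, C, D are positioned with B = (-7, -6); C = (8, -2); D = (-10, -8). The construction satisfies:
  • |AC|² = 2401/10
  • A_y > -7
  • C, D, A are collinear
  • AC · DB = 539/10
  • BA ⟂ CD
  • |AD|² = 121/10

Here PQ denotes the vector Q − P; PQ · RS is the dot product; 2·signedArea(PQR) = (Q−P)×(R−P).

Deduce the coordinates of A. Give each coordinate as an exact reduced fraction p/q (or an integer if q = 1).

1. A_x = -67/10  [C, D, A are collinear ∩ BA ⟂ CD]
2. A_y = -69/10  [C, D, A are collinear ∩ BA ⟂ CD]
   → A = (-67/10, -69/10)

A = (-67/10, -69/10)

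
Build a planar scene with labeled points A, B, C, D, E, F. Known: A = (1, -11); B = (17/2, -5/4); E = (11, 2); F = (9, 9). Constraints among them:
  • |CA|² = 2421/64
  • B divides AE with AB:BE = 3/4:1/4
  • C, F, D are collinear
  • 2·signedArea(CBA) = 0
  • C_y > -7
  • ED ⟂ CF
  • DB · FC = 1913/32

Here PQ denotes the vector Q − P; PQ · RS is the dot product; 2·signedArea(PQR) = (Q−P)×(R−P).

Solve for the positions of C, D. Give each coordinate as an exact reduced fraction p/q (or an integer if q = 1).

1. C_x = 19/4  [line 39/4·x + -15/2·y + -369/4 = 0 ∩ |CA|² = 2421/64]
2. C_y = -49/8  [line 39/4·x + -15/2·y + -369/4 = 0 ∩ |CA|² = 2421/64]
   → C = (19/4, -49/8)
3. D_x = 115687/15797  [C, F, D are collinear ∩ ED ⟂ CF]
4. D_y = 47914/15797  [C, F, D are collinear ∩ ED ⟂ CF]
   → D = (115687/15797, 47914/15797)

C = (19/4, -49/8)
D = (115687/15797, 47914/15797)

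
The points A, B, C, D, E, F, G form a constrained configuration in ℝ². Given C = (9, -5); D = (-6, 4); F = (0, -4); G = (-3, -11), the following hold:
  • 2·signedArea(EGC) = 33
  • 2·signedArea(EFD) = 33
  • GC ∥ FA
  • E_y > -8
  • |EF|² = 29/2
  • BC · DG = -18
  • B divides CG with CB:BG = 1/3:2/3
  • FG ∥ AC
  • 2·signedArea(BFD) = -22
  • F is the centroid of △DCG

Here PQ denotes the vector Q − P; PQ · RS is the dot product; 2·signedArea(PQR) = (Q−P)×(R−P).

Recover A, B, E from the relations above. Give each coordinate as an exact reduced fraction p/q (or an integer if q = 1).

1. A_x = 12  [FG ∥ AC ∩ GC ∥ FA]
2. A_y = 2  [FG ∥ AC ∩ GC ∥ FA]
   → A = (12, 2)
3. B_x = 5  [B divides CG with CB:BG = 1/3:2/3]
4. B_y = -7  [B divides CG with CB:BG = 1/3:2/3]
   → B = (5, -7)
5. E_x = -3/2  [2·signedArea(EFD) = 33 ∩ 2·signedArea(EGC) = 33]
6. E_y = -15/2  [2·signedArea(EFD) = 33 ∩ 2·signedArea(EGC) = 33]
   → E = (-3/2, -15/2)

A = (12, 2)
B = (5, -7)
E = (-3/2, -15/2)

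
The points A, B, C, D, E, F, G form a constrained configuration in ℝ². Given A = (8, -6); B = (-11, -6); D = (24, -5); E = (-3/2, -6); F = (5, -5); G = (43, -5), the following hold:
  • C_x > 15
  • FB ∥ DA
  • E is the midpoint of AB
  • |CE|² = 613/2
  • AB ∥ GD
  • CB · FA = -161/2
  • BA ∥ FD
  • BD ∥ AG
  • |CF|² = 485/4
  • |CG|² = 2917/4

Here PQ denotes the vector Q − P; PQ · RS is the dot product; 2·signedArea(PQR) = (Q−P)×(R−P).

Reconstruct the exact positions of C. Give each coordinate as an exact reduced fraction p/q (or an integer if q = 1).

1. C_x = 16  [line -3·x + 1·y + 107/2 = 0 ∩ |CE|² = 613/2]
2. C_y = -11/2  [line -3·x + 1·y + 107/2 = 0 ∩ |CE|² = 613/2]
   → C = (16, -11/2)

C = (16, -11/2)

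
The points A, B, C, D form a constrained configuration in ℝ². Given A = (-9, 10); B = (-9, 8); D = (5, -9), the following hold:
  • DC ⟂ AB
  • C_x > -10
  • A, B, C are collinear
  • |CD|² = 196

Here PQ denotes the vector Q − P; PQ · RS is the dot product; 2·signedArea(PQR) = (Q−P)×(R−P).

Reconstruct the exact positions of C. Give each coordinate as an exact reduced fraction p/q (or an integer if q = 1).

C = (-9, -9)

1. C_x = -9  [A, B, C are collinear ∩ DC ⟂ AB]
2. C_y = -9  [A, B, C are collinear ∩ DC ⟂ AB]
   → C = (-9, -9)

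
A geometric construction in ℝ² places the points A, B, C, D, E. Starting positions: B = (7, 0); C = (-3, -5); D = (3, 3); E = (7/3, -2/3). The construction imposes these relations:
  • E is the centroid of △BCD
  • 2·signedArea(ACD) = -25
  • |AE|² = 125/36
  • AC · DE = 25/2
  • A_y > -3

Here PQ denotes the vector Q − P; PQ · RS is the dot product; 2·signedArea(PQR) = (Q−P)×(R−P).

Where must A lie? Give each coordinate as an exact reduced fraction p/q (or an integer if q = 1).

A = (2, -5/2)

1. A_x = 2  [2·signedArea(ACD) = -25 ∩ AC · DE = 25/2]
2. A_y = -5/2  [2·signedArea(ACD) = -25 ∩ AC · DE = 25/2]
   → A = (2, -5/2)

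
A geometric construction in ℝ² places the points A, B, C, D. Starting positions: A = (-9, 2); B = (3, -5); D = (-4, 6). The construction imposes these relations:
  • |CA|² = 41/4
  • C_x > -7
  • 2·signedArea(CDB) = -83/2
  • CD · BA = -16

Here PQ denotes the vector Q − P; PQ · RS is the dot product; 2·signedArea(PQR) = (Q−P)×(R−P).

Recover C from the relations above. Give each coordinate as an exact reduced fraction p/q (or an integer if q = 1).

1. C_x = -13/2  [2·signedArea(CDB) = -83/2 ∩ CD · BA = -16]
2. C_y = 4  [2·signedArea(CDB) = -83/2 ∩ CD · BA = -16]
   → C = (-13/2, 4)

C = (-13/2, 4)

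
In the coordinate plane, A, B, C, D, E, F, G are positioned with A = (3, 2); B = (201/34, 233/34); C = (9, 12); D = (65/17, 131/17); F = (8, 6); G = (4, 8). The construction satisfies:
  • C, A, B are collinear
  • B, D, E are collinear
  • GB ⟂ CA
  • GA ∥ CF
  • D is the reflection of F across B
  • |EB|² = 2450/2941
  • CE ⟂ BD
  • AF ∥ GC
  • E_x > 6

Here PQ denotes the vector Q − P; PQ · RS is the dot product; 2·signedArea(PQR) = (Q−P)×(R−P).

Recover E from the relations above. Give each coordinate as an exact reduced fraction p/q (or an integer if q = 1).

E = (39743/5882, 38279/5882)

1. E_x = 39743/5882  [B, D, E are collinear ∩ CE ⟂ BD]
2. E_y = 38279/5882  [B, D, E are collinear ∩ CE ⟂ BD]
   → E = (39743/5882, 38279/5882)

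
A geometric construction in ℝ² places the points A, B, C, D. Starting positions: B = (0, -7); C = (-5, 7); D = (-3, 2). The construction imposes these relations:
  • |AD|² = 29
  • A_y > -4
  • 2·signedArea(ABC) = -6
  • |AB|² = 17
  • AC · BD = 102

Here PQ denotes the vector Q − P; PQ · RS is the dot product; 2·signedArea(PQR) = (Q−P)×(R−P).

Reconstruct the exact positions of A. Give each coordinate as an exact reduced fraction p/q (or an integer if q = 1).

1. A_x = -1  [AC · BD = 102 ∩ 2·signedArea(ABC) = -6]
2. A_y = -3  [AC · BD = 102 ∩ 2·signedArea(ABC) = -6]
   → A = (-1, -3)

A = (-1, -3)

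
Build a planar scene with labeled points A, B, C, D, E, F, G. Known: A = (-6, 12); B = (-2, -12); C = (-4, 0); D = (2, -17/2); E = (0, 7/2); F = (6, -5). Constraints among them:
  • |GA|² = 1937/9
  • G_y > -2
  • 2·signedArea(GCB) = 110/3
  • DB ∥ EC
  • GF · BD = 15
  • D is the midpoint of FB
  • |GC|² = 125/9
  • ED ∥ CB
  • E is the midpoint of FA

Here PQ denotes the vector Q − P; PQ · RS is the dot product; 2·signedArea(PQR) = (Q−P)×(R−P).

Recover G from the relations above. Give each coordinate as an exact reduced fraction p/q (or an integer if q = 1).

1. G_x = -2/3  [2·signedArea(GCB) = 110/3 ∩ GF · BD = 15]
2. G_y = -5/3  [2·signedArea(GCB) = 110/3 ∩ GF · BD = 15]
   → G = (-2/3, -5/3)

G = (-2/3, -5/3)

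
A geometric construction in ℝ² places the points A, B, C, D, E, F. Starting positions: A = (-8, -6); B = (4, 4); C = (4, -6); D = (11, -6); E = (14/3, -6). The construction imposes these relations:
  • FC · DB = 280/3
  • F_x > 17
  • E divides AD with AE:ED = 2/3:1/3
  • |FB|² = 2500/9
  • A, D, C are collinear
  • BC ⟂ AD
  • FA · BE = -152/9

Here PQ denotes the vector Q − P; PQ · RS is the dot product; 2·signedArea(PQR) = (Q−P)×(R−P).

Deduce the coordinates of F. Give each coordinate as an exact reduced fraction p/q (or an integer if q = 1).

1. F_x = 52/3  [FA · BE = -152/9 ∩ FC · DB = 280/3]
2. F_y = -6  [FA · BE = -152/9 ∩ FC · DB = 280/3]
   → F = (52/3, -6)

F = (52/3, -6)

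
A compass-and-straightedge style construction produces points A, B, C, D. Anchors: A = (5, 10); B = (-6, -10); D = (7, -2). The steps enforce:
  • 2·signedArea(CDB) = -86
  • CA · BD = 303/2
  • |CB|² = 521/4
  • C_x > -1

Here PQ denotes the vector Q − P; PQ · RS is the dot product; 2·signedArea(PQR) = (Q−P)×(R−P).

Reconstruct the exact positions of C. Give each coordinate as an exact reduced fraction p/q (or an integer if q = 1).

C = (-1/2, 0)

1. C_x = -1/2  [2·signedArea(CDB) = -86 ∩ CA · BD = 303/2]
2. C_y = 0  [2·signedArea(CDB) = -86 ∩ CA · BD = 303/2]
   → C = (-1/2, 0)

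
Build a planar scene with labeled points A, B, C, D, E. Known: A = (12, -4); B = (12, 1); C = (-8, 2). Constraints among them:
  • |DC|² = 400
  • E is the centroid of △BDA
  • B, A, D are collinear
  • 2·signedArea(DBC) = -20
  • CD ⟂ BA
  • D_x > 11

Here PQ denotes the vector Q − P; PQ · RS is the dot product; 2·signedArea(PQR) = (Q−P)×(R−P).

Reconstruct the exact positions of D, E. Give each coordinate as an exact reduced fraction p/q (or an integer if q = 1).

D = (12, 2)
E = (12, -1/3)

1. D_x = 12  [B, A, D are collinear ∩ CD ⟂ BA]
2. D_y = 2  [B, A, D are collinear ∩ CD ⟂ BA]
   → D = (12, 2)
3. E_x = 12  [E is the centroid of △BDA]
4. E_y = -1/3  [E is the centroid of △BDA]
   → E = (12, -1/3)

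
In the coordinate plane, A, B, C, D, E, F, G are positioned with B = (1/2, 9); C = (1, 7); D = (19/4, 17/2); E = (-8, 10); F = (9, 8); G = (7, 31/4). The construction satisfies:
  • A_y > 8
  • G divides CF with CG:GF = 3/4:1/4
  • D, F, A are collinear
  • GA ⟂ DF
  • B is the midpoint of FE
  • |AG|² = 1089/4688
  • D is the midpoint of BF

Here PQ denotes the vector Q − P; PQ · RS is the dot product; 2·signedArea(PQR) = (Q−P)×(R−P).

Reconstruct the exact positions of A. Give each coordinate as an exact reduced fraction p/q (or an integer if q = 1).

A = (4135/586, 2411/293)

1. A_x = 4135/586  [D, F, A are collinear ∩ GA ⟂ DF]
2. A_y = 2411/293  [D, F, A are collinear ∩ GA ⟂ DF]
   → A = (4135/586, 2411/293)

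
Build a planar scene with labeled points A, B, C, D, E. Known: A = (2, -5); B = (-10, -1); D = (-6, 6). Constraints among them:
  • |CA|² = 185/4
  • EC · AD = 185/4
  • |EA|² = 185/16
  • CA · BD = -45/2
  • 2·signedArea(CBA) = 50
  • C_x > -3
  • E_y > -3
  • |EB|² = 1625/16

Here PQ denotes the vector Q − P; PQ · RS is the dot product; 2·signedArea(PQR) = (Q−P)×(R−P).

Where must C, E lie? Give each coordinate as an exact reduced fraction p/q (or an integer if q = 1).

C = (-2, 1/2)
E = (0, -9/4)

1. C_x = -2  [2·signedArea(CBA) = 50 ∩ CA · BD = -45/2]
2. C_y = 1/2  [2·signedArea(CBA) = 50 ∩ CA · BD = -45/2]
   → C = (-2, 1/2)
3. E_x = 0  [line 8·x + -11·y + -99/4 = 0 ∩ |EA|² = 185/16]
4. E_y = -9/4  [line 8·x + -11·y + -99/4 = 0 ∩ |EA|² = 185/16]
   → E = (0, -9/4)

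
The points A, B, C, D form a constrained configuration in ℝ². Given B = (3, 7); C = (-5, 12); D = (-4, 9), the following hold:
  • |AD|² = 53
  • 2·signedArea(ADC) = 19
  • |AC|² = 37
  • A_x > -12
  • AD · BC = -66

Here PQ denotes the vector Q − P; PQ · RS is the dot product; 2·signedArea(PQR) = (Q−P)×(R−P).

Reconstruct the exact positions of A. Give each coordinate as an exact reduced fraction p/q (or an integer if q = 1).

A = (-11, 11)

1. A_x = -11  [2·signedArea(ADC) = 19 ∩ AD · BC = -66]
2. A_y = 11  [2·signedArea(ADC) = 19 ∩ AD · BC = -66]
   → A = (-11, 11)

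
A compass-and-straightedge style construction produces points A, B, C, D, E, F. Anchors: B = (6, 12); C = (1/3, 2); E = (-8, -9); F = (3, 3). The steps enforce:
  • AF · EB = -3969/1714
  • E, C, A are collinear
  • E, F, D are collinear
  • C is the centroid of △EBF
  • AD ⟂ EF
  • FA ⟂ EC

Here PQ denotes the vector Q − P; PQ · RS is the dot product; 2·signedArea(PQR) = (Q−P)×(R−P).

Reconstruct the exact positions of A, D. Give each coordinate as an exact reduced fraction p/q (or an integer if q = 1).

A = (3063/1714, 6717/1714)
D = (1318971/454210, 657501/227105)

1. A_x = 3063/1714  [E, C, A are collinear ∩ FA ⟂ EC]
2. A_y = 6717/1714  [E, C, A are collinear ∩ FA ⟂ EC]
   → A = (3063/1714, 6717/1714)
3. D_x = 1318971/454210  [E, F, D are collinear ∩ AD ⟂ EF]
4. D_y = 657501/227105  [E, F, D are collinear ∩ AD ⟂ EF]
   → D = (1318971/454210, 657501/227105)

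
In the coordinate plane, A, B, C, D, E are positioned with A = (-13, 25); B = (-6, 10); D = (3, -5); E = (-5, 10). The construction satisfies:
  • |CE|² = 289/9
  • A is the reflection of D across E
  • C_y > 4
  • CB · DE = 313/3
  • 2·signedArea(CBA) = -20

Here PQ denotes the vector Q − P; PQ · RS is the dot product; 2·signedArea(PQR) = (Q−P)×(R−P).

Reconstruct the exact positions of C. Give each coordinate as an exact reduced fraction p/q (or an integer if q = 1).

C = (-7/3, 5)

1. C_x = -7/3  [2·signedArea(CBA) = -20 ∩ CB · DE = 313/3]
2. C_y = 5  [2·signedArea(CBA) = -20 ∩ CB · DE = 313/3]
   → C = (-7/3, 5)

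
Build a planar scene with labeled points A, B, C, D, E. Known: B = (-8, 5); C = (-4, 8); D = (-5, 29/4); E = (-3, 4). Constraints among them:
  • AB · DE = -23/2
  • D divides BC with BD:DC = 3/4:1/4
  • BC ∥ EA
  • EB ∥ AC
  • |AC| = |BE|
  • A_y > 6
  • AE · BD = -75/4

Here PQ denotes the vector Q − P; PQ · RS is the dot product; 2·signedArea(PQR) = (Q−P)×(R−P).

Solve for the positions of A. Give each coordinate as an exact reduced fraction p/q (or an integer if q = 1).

1. A_x = 1  [EB ∥ AC ∩ BC ∥ EA]
2. A_y = 7  [EB ∥ AC ∩ BC ∥ EA]
   → A = (1, 7)

A = (1, 7)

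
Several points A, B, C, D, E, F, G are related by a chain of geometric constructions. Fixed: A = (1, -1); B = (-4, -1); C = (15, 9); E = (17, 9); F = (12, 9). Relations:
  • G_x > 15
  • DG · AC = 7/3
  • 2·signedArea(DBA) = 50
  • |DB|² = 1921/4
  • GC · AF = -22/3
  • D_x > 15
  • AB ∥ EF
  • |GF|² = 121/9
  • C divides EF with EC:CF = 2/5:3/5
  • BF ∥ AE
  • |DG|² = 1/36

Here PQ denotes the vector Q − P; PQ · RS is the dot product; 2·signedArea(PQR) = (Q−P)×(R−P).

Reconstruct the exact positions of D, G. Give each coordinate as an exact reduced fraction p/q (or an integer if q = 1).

D = (31/2, 9)
G = (47/3, 9)

1. D_y = 9  [2·signedArea(DBA) = 50]
2. D_x = 31/2  [|DB|² = 1921/4]
   → D = (31/2, 9)
3. G_x = 47/3  [GC · AF = -22/3 ∩ DG · AC = 7/3]
4. G_y = 9  [GC · AF = -22/3 ∩ DG · AC = 7/3]
   → G = (47/3, 9)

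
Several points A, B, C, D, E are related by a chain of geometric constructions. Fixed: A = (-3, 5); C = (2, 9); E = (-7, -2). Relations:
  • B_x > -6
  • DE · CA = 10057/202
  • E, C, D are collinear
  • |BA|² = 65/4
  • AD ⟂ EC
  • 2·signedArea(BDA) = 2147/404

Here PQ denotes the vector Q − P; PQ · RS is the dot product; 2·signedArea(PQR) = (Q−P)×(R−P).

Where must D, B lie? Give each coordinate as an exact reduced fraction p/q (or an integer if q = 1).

1. D_x = -397/202  [E, C, D are collinear ∩ AD ⟂ EC]
2. D_y = 839/202  [E, C, D are collinear ∩ AD ⟂ EC]
   → D = (-397/202, 839/202)
3. B_x = -5  [line -171/202·x + -209/202·y + -1083/404 = 0 ∩ |BA|² = 65/4]
4. B_y = 3/2  [line -171/202·x + -209/202·y + -1083/404 = 0 ∩ |BA|² = 65/4]
   → B = (-5, 3/2)

B = (-5, 3/2)
D = (-397/202, 839/202)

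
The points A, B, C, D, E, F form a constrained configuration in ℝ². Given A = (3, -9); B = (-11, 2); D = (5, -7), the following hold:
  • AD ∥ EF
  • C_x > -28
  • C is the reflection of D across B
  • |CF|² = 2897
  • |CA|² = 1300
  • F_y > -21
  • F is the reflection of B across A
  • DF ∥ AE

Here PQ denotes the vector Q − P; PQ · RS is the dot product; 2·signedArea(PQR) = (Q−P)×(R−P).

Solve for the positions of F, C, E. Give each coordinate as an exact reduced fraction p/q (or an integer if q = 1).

C = (-27, 11)
E = (15, -22)
F = (17, -20)

1. F_x = 17  [F is the reflection of B across A]
2. F_y = -20  [F is the reflection of B across A]
   → F = (17, -20)
3. C_x = -27  [C is the reflection of D across B]
4. C_y = 11  [C is the reflection of D across B]
   → C = (-27, 11)
5. E_x = 15  [AD ∥ EF ∩ DF ∥ AE]
6. E_y = -22  [AD ∥ EF ∩ DF ∥ AE]
   → E = (15, -22)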